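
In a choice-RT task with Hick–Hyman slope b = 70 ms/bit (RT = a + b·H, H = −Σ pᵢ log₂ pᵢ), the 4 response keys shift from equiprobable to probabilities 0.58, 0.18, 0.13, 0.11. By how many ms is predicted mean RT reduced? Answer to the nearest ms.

Equiprobable entropy H₀ = log₂ 4 = 2.0000 bits.
Skewed entropy H = −Σ pᵢ log₂ pᵢ = 1.6340 bits.
ΔRT = b·(H₀ − H) = 70 × 0.3660 = 25.62 ms.

26 ms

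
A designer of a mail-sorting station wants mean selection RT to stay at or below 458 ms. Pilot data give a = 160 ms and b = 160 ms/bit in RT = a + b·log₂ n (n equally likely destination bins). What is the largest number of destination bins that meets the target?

3

Information budget: (458 − 160)/160 = 1.8625 bits, so n ≤ 2^1.8625 = 3.636 → at most 3.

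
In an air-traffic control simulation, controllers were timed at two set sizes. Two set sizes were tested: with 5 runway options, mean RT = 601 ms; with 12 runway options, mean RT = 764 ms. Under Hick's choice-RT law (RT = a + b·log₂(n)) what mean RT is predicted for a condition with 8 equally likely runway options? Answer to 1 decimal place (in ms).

RT is linear in log₂ n, so two points fix the line:
  b = (764 − 601) / (log₂ 12 − log₂ 5) = 163 / (3.5850 − 2.3219) = 129.054 ms/bit
  a = 601 − 129.054 × 2.3219 = 301.345 ms
Then RT(8) = 301.345 + 129.054 × log₂ 8 = 301.345 + 129.054 × 3 ≈ 688.508 ms.

688.5 ms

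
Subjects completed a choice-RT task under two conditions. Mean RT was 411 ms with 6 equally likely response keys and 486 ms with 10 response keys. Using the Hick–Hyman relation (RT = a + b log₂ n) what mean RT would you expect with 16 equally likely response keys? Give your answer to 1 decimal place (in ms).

555.0 ms

Fit slope and intercept:
  b = (486 − 411) / (log₂ 10 − log₂ 6) = 75 / (3.3219 − 2.5850) = 101.769 ms/bit
  a = 411 − 101.769 × 2.5850 = 147.932 ms
Then RT(16) = 147.932 + 101.769 × log₂ 16 = 147.932 + 101.769 × 4 ≈ 555.006 ms.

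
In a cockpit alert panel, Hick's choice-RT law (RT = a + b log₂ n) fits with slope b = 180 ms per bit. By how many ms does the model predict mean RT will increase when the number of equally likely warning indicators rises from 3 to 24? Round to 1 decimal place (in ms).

540.0 ms

Only the slope matters, since a is common to both: ΔRT = b·log₂(n₂/n₁).
log₂(24) − log₂(3) = log₂(24/3) = log₂(8) = 3.
ΔRT = 180 × 3.0000 = 540.000 ms.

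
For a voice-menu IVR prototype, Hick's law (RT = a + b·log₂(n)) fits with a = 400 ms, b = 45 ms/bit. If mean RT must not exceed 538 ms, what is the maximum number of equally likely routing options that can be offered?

8

45·log₂ n ≤ 538 − 400 = 138, giving log₂ n ≤ 3.0667 and n ≤ 8.378. The largest whole number is 8.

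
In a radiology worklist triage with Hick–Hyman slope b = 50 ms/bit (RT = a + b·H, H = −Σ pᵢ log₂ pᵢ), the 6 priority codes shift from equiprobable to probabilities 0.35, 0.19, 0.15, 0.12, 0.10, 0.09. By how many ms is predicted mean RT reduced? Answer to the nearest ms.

The RT saving is b·ΔH. Equiprobable H₀ = log₂(6) = 2.5850 bits; with the given probabilities H = 2.4078 bits.
b·(H₀ − H) = 50 × (2.5850 − 2.4078) = 8.86 ms.

9 ms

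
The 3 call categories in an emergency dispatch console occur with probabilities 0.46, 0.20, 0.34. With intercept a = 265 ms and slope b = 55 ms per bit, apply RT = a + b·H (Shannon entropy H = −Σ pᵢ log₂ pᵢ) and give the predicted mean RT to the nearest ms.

Entropy contributions −pᵢ log₂ pᵢ: 0.5153, 0.4644, 0.5292; sum H = 1.5089 bits.
RT = a + bH = 265 + 55·1.5089 = 347.99 ms.

348 ms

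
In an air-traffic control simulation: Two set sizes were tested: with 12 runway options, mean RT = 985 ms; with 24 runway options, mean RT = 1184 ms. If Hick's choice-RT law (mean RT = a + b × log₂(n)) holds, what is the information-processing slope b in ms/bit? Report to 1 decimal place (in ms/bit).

The slope on a log₂ axis is (1184 − 985) / (4.5850 − 3.5850) = 199.000 ms/bit.

199.0 ms/bit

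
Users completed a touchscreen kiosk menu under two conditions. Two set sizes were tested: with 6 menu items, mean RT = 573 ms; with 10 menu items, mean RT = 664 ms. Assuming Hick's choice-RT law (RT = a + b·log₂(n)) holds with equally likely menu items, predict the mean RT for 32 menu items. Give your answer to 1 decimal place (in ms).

With log₂ n on the abscissa the relation is linear; from the two conditions:
  b = (664 − 573) / (log₂ 10 − log₂ 6) = 91 / (3.3219 − 2.5850) = 123.479 ms/bit
  a = 573 − 123.479 × 2.5850 = 253.811 ms
Then RT(32) = 253.811 + 123.479 × log₂ 32 = 253.811 + 123.479 × 5 ≈ 871.207 ms.

871.2 ms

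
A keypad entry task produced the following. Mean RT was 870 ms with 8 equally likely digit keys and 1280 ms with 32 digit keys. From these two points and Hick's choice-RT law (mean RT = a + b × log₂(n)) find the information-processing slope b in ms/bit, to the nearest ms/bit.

The slope on a log₂ axis is (1280 − 870) / (5 − 3) = 205 ms/bit.

205 ms/bit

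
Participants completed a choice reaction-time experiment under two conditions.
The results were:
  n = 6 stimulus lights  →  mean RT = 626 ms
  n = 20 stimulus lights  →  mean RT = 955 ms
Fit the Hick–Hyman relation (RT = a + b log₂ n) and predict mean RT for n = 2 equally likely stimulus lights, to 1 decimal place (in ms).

325.8 ms

RT is linear in log₂ n, so two points fix the line:
  b = (955 − 626) / (log₂ 20 − log₂ 6) = 329 / (4.3219 − 2.5850) = 189.411 ms/bit
  a = 626 − 189.411 × 2.5850 = 136.380 ms
Then RT(2) = 136.380 + 189.411 × log₂ 2 = 136.380 + 189.411 × 1 ≈ 325.791 ms.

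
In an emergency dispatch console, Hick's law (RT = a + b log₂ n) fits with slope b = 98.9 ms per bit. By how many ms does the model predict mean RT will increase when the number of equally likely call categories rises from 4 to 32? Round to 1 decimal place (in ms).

Only the slope matters, since a is common to both: ΔRT = b·log₂(n₂/n₁).
log₂(32) − log₂(4) = log₂(32/4) = log₂(8) = 3.
ΔRT = 98.9 × 3.0000 = 296.700 ms.

296.7 ms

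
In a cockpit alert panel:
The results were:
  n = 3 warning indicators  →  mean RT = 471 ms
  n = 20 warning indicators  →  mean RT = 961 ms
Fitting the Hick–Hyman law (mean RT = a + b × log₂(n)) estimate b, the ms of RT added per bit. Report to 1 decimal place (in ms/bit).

Slope: b = (961 − 471) / (log₂ 20 − log₂ 3) = 490/2.7370 = 179.030 ms/bit.

179.0 ms/bit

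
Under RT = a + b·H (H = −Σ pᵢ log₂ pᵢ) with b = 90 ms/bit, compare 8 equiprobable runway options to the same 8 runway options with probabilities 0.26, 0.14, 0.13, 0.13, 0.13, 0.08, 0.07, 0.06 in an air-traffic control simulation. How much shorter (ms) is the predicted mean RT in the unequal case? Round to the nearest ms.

13 ms

The RT saving is b·ΔH. Equiprobable H₀ = log₂(8) = 3.0000 bits; with the given probabilities H = 2.8539 bits.
b·(H₀ − H) = 90 × (3.0000 − 2.8539) = 13.15 ms.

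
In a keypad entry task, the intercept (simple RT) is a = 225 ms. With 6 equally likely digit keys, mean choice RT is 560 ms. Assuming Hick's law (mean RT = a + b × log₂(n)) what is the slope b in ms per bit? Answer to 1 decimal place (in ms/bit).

129.6 ms/bit

log₂(6) = 2.5850 bits.
b = (RT − a)/log₂ n = (560 − 225) / 2.5850 = 129.596 ms/bit.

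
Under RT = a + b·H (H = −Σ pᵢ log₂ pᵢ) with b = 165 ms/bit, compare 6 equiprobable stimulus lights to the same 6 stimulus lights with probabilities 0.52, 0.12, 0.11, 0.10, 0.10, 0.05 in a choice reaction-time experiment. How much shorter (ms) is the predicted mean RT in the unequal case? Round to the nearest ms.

82 ms

The RT saving is b·ΔH. Equiprobable H₀ = log₂(6) = 2.5850 bits; with the given probabilities H = 2.0884 bits.
b·(H₀ − H) = 165 × (2.5850 − 2.0884) = 81.93 ms.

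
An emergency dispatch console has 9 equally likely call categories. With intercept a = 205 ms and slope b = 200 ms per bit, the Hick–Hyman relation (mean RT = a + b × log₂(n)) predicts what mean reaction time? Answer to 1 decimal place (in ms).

log₂(9) = 3.1699 bits, so RT = 205 + 200 × 3.1699 ≈ 838.985 ms.

839.0 ms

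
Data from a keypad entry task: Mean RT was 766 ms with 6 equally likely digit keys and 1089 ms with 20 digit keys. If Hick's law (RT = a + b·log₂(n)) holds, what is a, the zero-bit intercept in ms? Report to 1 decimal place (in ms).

The slope on a log₂ axis is (1089 − 766) / (4.3219 − 2.5850) = 185.956 ms/bit.
a = RT₁ − b·log₂ n₁ = 766 − 185.956 × 2.5850 = 285.309 ms.

285.3 ms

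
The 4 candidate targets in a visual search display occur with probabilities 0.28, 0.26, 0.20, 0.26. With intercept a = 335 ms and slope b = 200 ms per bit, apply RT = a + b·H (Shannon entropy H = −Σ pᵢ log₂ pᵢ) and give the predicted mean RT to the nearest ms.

Entropy contributions −pᵢ log₂ pᵢ: 0.5142, 0.5053, 0.4644, 0.5053; sum H = 1.9892 bits.
RT = a + bH = 335 + 200·1.9892 = 732.84 ms.

733 ms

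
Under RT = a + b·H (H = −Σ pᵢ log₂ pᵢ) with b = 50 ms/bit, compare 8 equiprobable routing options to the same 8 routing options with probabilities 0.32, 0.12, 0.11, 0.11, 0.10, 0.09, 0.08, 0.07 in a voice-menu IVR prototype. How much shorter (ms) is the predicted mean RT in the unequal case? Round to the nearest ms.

The RT saving is b·ΔH. Equiprobable H₀ = log₂(8) = 3.0000 bits; with the given probabilities H = 2.7986 bits.
b·(H₀ − H) = 50 × (3.0000 − 2.7986) = 10.07 ms.

10 ms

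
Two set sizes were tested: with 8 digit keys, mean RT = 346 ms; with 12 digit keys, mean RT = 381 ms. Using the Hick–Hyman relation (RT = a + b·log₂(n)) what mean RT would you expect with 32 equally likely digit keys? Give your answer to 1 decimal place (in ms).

465.7 ms

Solve the two-equation system in a and b:
  b = (381 − 346) / (log₂ 12 − log₂ 8) = 35 / (3.5850 − 3) = 59.833 ms/bit
  a = 346 − 59.833 × 3 = 166.501 ms
Then RT(32) = 166.501 + 59.833 × log₂ 32 = 166.501 + 59.833 × 5 ≈ 465.666 ms.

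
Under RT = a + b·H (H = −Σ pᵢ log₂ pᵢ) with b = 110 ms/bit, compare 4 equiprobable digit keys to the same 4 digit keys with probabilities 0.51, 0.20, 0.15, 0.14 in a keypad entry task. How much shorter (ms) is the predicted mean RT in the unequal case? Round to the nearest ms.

The RT saving is b·ΔH. Equiprobable H₀ = log₂(4) = 2.0000 bits; with the given probabilities H = 1.7675 bits.
b·(H₀ − H) = 110 × (2.0000 − 1.7675) = 25.58 ms.

26 ms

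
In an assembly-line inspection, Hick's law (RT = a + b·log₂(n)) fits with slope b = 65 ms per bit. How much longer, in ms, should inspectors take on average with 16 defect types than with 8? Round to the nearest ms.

ΔRT = (a + b log₂ n₂) − (a + b log₂ n₁) = b·(log₂ n₂ − log₂ n₁).
log₂(16) − log₂(8) = log₂(16/8) = log₂(2) = 1.
ΔRT = 65 × 1.0000 = 65.000 ms.

65 ms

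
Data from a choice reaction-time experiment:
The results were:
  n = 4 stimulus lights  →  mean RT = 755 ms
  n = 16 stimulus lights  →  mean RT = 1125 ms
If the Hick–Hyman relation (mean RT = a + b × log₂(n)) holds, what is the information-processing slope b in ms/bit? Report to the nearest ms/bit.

185 ms/bit

b = (RT₂ − RT₁)/(log₂ n₂ − log₂ n₁) = (1125 − 755)/(4 − 2) = 185 ms/bit.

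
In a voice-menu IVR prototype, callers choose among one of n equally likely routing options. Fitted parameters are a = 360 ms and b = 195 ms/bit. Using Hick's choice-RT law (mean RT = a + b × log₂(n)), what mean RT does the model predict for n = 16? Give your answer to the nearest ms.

1140 ms

log₂(16) = 4 bits, so RT = 360 + 195 × 4 ≈ 1140.000 ms.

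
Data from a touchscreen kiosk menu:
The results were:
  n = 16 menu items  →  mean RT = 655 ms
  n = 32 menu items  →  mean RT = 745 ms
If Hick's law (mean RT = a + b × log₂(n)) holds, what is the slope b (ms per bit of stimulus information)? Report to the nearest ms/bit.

The slope on a log₂ axis is (745 − 655) / (5 − 4) = 90 ms/bit.

90 ms/bit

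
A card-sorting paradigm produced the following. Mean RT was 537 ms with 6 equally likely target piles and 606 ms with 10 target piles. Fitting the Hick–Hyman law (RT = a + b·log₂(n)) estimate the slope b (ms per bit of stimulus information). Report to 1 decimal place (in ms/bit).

The slope on a log₂ axis is (606 − 537) / (3.3219 − 2.5850) = 93.627 ms/bit.

93.6 ms/bit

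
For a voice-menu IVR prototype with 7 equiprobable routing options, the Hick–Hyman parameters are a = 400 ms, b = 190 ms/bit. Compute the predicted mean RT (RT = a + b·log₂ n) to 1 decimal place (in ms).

933.4 ms

log₂(7) = 2.8074 bits, so RT = 400 + 190 × 2.8074 ≈ 933.397 ms.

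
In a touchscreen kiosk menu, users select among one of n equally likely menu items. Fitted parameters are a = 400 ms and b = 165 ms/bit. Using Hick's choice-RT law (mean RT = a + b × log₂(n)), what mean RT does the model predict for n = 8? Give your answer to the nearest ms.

895 ms

log₂(8) = 3 bits, so RT = 400 + 165 × 3 ≈ 895.000 ms.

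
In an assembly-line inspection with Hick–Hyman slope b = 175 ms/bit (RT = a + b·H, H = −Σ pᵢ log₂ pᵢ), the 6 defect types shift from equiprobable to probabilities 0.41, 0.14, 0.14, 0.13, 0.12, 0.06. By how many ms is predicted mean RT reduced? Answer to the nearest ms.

47 ms

Equiprobable entropy H₀ = log₂ 6 = 2.5850 bits.
Skewed entropy H = −Σ pᵢ log₂ pᵢ = 2.3149 bits.
ΔRT = b·(H₀ − H) = 175 × 0.2701 = 47.27 ms.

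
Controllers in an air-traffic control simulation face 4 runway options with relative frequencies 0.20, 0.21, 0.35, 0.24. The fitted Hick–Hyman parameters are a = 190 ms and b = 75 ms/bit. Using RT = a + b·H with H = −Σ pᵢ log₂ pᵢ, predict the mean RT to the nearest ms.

H = 0.20·log₂(1/0.20) + 0.21·log₂(1/0.21) + 0.35·log₂(1/0.35) + 0.24·log₂(1/0.24) = 1.9614 bits.
RT = 190 + 75 × 1.9614 = 337.11 ms.

337 ms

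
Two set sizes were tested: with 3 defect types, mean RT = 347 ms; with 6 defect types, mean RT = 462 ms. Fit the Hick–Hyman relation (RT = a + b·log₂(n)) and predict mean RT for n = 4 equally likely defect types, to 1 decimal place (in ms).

Solve the two-equation system in a and b:
  b = (462 − 347) / (log₂ 6 − log₂ 3) = 115 / (2.5850 − 1.5850) = 115.000 ms/bit
  a = 347 − 115.000 × 1.5850 = 164.729 ms
Then RT(4) = 164.729 + 115.000 × log₂ 4 = 164.729 + 115.000 × 2 ≈ 394.729 ms.

394.7 ms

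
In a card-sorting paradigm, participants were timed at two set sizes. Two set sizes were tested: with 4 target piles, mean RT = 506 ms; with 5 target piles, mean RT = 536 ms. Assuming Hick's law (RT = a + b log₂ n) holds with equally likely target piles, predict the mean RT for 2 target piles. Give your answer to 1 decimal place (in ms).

With log₂ n on the abscissa the relation is linear; from the two conditions:
  b = (536 − 506) / (log₂ 5 − log₂ 4) = 30 / (2.3219 − 2) = 93.189 ms/bit
  a = 506 − 93.189 × 2 = 319.623 ms
Then RT(2) = 319.623 + 93.189 × log₂ 2 = 319.623 + 93.189 × 1 ≈ 412.811 ms.

412.8 ms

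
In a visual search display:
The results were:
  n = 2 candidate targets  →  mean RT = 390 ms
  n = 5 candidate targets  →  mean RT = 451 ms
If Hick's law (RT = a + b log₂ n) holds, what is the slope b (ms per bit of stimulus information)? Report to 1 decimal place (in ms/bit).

46.1 ms/bit

Slope: b = (451 − 390) / (log₂ 5 − log₂ 2) = 61/1.3219 = 46.145 ms/bit.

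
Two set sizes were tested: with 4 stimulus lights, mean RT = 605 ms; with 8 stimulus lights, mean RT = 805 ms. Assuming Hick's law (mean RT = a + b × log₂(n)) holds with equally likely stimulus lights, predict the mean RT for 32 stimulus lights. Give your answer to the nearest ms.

1205 ms

RT is linear in log₂ n, so two points fix the line:
  b = (805 − 605) / (log₂ 8 − log₂ 4) = 200 / (3 − 2) = 200 ms/bit
  a = 605 − 200 × 2 = 205 ms
Then RT(32) = 205 + 200 × log₂ 32 = 205 + 200 × 5 ≈ 1205.000 ms.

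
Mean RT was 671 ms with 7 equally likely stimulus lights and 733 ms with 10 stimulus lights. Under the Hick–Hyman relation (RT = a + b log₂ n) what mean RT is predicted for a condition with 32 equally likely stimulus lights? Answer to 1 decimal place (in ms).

935.2 ms

RT is linear in log₂ n, so two points fix the line:
  b = (733 − 671) / (log₂ 10 − log₂ 7) = 62 / (3.3219 − 2.8074) = 120.488 ms/bit
  a = 671 − 120.488 × 2.8074 = 332.747 ms
Then RT(32) = 332.747 + 120.488 × log₂ 32 = 332.747 + 120.488 × 5 ≈ 935.188 ms.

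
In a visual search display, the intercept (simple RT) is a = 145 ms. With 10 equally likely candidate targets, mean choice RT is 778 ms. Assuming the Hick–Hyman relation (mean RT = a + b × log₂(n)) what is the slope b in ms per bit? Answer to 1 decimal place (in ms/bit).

log₂(10) = 3.3219 bits.
b = (RT − a)/log₂ n = (778 − 145) / 3.3219 = 190.552 ms/bit.

190.6 ms/bit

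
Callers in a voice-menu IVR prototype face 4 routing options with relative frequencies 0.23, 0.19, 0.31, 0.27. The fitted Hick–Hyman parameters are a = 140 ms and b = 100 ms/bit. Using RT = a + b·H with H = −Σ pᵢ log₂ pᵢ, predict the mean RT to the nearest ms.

338 ms

H = 0.23·log₂(1/0.23) + 0.19·log₂(1/0.19) + 0.31·log₂(1/0.31) + 0.27·log₂(1/0.27) = 1.9767 bits.
RT = 140 + 100 × 1.9767 = 337.67 ms.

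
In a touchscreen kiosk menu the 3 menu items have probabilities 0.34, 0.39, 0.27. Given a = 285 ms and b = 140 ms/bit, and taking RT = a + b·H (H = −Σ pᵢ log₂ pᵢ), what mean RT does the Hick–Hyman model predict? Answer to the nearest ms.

Entropy contributions −pᵢ log₂ pᵢ: 0.5292, 0.5298, 0.5100; sum H = 1.5690 bits.
RT = a + bH = 285 + 140·1.5690 = 504.66 ms.

505 ms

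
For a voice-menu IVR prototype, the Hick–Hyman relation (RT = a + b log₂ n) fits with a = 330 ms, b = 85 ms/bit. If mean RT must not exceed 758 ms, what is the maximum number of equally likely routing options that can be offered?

85·log₂ n ≤ 758 − 330 = 428, giving log₂ n ≤ 5.0353 and n ≤ 32.793. The largest whole number is 32.

32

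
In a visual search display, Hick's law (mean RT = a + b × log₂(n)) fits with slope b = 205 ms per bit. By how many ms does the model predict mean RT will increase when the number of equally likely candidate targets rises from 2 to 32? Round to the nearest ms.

820 ms

Only the slope matters, since a is common to both: ΔRT = b·log₂(n₂/n₁).
log₂(32) − log₂(2) = log₂(32/2) = log₂(16) = 4.
ΔRT = 205 × 4.0000 = 820.000 ms.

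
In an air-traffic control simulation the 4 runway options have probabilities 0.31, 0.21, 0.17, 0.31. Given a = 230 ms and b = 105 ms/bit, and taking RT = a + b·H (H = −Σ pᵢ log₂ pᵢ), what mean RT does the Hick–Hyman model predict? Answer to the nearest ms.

435 ms

Entropy contributions −pᵢ log₂ pᵢ: 0.5238, 0.4728, 0.4346, 0.5238; sum H = 1.9550 bits.
RT = a + bH = 230 + 105·1.9550 = 435.27 ms.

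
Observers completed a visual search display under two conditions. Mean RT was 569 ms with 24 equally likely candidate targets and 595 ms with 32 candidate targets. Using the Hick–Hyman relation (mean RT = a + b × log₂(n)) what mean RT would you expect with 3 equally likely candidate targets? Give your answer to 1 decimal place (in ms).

381.1 ms

With log₂ n on the abscissa the relation is linear; from the two conditions:
  b = (595 − 569) / (log₂ 32 − log₂ 24) = 26 / (5 − 4.5850) = 62.645 ms/bit
  a = 569 − 62.645 × 4.5850 = 281.775 ms
Then RT(3) = 281.775 + 62.645 × log₂ 3 = 281.775 + 62.645 × 1.5850 ≈ 381.065 ms.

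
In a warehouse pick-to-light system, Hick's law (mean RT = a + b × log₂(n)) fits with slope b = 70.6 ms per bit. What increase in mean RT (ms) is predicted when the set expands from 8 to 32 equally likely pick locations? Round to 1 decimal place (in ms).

141.2 ms

Only the slope matters, since a is common to both: ΔRT = b·log₂(n₂/n₁).
log₂(32) − log₂(8) = log₂(32/8) = log₂(4) = 2.
ΔRT = 70.6 × 2.0000 = 141.200 ms.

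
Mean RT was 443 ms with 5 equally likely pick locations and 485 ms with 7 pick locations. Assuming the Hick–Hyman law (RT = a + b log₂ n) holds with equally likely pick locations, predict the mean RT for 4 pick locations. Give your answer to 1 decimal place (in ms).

Solve the two-equation system in a and b:
  b = (485 − 443) / (log₂ 7 − log₂ 5) = 42 / (2.8074 − 2.3219) = 86.522 ms/bit
  a = 443 − 86.522 × 2.3219 = 242.103 ms
Then RT(4) = 242.103 + 86.522 × log₂ 4 = 242.103 + 86.522 × 2 ≈ 415.146 ms.

415.1 ms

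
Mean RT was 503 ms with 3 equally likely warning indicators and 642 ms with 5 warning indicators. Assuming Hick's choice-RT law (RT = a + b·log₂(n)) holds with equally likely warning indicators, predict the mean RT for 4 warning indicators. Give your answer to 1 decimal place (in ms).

Fit slope and intercept:
  b = (642 − 503) / (log₂ 5 − log₂ 3) = 139 / (2.3219 − 1.5850) = 188.611 ms/bit
  a = 503 − 188.611 × 1.5850 = 204.058 ms
Then RT(4) = 204.058 + 188.611 × log₂ 4 = 204.058 + 188.611 × 2 ≈ 581.281 ms.

581.3 ms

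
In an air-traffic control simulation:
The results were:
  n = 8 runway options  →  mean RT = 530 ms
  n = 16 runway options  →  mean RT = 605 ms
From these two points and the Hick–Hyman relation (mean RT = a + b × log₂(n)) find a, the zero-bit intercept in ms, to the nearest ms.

The slope on a log₂ axis is (605 − 530) / (4 − 3) = 75 ms/bit.
Intercept: a = 530 − 75·log₂(8) = 305.000 ms.

305 ms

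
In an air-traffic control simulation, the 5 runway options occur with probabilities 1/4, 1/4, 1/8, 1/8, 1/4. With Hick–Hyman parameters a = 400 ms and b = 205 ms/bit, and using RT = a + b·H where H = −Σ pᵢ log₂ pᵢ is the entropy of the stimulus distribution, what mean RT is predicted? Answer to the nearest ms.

H = −Σ pᵢ log₂ pᵢ = 0.25·2 + 0.25·2 + 0.125·3 + 0.125·3 + 0.25·2 = 2.250 bits.
RT = 400 + 205 × 2.250 = 861.25 ms.

861 ms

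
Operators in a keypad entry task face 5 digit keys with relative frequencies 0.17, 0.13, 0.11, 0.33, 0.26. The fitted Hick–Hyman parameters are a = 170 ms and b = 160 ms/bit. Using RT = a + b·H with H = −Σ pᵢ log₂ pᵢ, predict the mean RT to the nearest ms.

H = 0.17·log₂(1/0.17) + 0.13·log₂(1/0.13) + 0.11·log₂(1/0.11) + 0.33·log₂(1/0.33) + 0.26·log₂(1/0.26) = 2.2006 bits.
RT = 170 + 160 × 2.2006 = 522.10 ms.

522 ms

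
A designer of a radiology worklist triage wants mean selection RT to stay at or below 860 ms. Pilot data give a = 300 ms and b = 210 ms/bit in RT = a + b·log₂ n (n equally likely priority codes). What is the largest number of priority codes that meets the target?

6

210·log₂ n ≤ 860 − 300 = 560, giving log₂ n ≤ 2.6667 and n ≤ 6.350. The largest whole number is 6.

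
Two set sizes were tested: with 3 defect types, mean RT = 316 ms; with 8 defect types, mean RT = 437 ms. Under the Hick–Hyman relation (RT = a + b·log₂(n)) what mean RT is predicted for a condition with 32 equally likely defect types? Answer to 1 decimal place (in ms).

608.0 ms

Solve the two-equation system in a and b:
  b = (437 − 316) / (log₂ 8 − log₂ 3) = 121 / (3 − 1.5850) = 85.510 ms/bit
  a = 316 − 85.510 × 1.5850 = 180.470 ms
Then RT(32) = 180.470 + 85.510 × log₂ 32 = 180.470 + 85.510 × 5 ≈ 608.020 ms.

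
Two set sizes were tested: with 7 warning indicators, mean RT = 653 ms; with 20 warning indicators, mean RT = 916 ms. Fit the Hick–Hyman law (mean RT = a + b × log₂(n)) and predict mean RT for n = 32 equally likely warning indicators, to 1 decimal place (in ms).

1033.7 ms

Solve the two-equation system in a and b:
  b = (916 − 653) / (log₂ 20 − log₂ 7) = 263 / (4.3219 − 2.8074) = 173.646 ms/bit
  a = 653 − 173.646 × 2.8074 = 165.513 ms
Then RT(32) = 165.513 + 173.646 × log₂ 32 = 165.513 + 173.646 × 5 ≈ 1033.745 ms.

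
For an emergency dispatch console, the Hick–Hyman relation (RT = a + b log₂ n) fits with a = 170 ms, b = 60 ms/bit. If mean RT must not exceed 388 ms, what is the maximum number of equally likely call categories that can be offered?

60·log₂ n ≤ 388 − 170 = 218, giving log₂ n ≤ 3.6333 and n ≤ 12.409. The largest whole number is 12.

12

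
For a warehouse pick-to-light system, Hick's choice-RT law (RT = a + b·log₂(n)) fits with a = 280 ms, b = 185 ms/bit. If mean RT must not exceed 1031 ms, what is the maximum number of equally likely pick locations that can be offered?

Information budget: (1031 − 280)/185 = 4.0595 bits, so n ≤ 2^4.0595 = 16.673 → at most 16.

16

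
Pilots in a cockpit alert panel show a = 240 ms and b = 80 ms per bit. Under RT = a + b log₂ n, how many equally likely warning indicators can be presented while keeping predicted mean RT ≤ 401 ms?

80·log₂ n ≤ 401 − 240 = 161, giving log₂ n ≤ 2.0125 and n ≤ 4.035. The largest whole number is 4.

4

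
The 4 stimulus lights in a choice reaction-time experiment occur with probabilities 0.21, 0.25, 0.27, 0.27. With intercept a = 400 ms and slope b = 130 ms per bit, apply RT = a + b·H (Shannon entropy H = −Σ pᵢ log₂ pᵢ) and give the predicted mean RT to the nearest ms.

659 ms

H = 0.21·log₂(1/0.21) + 0.25·log₂(1/0.25) + 0.27·log₂(1/0.27) + 0.27·log₂(1/0.27) = 1.9929 bits.
RT = 400 + 130 × 1.9929 = 659.07 ms.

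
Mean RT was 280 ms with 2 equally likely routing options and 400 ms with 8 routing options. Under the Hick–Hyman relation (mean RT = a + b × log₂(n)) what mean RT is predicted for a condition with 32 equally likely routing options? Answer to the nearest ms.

Solve the two-equation system in a and b:
  b = (400 − 280) / (log₂ 8 − log₂ 2) = 120 / (3 − 1) = 60 ms/bit
  a = 280 − 60 × 1 = 220 ms
Then RT(32) = 220 + 60 × log₂ 32 = 220 + 60 × 5 ≈ 520.000 ms.

520 ms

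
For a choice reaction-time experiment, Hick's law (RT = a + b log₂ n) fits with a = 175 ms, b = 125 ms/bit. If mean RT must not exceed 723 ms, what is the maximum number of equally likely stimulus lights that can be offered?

20

Set 175 + 125·log₂ n ≤ 723 → log₂ n ≤ (723 − 175)/125 = 4.3840.
So n ≤ 2^4.3840 = 20.879; the largest integer n is 20.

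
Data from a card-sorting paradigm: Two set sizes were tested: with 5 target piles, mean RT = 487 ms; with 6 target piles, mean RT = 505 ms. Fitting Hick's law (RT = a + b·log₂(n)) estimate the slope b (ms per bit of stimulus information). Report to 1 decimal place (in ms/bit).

68.4 ms/bit

Slope: b = (505 − 487) / (log₂ 6 − log₂ 5) = 18/0.2630 = 68.432 ms/bit.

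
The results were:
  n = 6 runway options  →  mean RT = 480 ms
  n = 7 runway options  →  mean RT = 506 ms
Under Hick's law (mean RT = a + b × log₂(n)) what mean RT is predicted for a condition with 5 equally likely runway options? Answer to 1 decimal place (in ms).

449.2 ms

With log₂ n on the abscissa the relation is linear; from the two conditions:
  b = (506 − 480) / (log₂ 7 − log₂ 6) = 26 / (2.8074 − 2.5850) = 116.910 ms/bit
  a = 480 − 116.910 × 2.5850 = 177.791 ms
Then RT(5) = 177.791 + 116.910 × log₂ 5 = 177.791 + 116.910 × 2.3219 ≈ 449.249 ms.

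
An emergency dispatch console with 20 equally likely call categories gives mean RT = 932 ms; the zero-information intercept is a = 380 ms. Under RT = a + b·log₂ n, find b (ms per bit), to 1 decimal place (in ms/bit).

127.7 ms/bit

20 alternatives carry log₂ 20 = 4.3219 bits; the choice cost is 932 − 380 = 552 ms, so b = 552/4.3219 = 127.721 ms/bit.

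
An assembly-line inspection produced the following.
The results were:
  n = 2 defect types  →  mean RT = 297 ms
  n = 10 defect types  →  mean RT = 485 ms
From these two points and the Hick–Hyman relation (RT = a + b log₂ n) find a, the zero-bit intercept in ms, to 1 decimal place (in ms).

216.0 ms

b = (RT₂ − RT₁)/(log₂ n₂ − log₂ n₁) = (485 − 297)/(3.3219 − 1) = 80.967 ms/bit.
Intercept: a = 297 − 80.967·log₂(2) = 216.033 ms.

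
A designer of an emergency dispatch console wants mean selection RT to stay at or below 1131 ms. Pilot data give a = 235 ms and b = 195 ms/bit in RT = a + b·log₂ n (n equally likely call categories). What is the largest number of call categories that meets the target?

Information budget: (1131 − 235)/195 = 4.5949 bits, so n ≤ 2^4.5949 = 24.165 → at most 24.

24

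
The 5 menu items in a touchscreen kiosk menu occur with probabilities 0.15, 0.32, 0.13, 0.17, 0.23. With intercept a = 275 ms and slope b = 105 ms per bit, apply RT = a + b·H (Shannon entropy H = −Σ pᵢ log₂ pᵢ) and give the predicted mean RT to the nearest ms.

510 ms

Entropy contributions −pᵢ log₂ pᵢ: 0.4105, 0.5260, 0.3826, 0.4346, 0.4877; sum H = 2.2415 bits.
RT = a + bH = 275 + 105·2.2415 = 510.36 ms.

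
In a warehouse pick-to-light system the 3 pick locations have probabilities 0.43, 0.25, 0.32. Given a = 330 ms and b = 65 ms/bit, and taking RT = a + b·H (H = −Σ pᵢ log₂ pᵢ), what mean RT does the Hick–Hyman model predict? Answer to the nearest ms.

H = 0.43·log₂(1/0.43) + 0.25·log₂(1/0.25) + 0.32·log₂(1/0.32) = 1.5496 bits.
RT = 330 + 65 × 1.5496 = 430.72 ms.

431 ms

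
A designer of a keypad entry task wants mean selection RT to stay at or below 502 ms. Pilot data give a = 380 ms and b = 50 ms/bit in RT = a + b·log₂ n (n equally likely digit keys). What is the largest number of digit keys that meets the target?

Information budget: (502 − 380)/50 = 2.4400 bits, so n ≤ 2^2.4400 = 5.426 → at most 5.

5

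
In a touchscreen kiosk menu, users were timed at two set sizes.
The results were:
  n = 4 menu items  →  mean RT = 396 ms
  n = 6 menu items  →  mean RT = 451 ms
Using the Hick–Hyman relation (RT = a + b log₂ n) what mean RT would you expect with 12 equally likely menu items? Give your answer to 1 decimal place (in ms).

RT is linear in log₂ n, so two points fix the line:
  b = (451 − 396) / (log₂ 6 − log₂ 4) = 55 / (2.5850 − 2) = 94.023 ms/bit
  a = 396 − 94.023 × 2 = 207.954 ms
Then RT(12) = 207.954 + 94.023 × log₂ 12 = 207.954 + 94.023 × 3.5850 ≈ 545.023 ms.

545.0 ms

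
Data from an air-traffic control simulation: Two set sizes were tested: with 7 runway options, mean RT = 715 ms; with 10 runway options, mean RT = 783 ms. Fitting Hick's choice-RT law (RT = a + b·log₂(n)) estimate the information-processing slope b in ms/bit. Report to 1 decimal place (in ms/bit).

The slope on a log₂ axis is (783 − 715) / (3.3219 − 2.8074) = 132.148 ms/bit.

132.1 ms/bit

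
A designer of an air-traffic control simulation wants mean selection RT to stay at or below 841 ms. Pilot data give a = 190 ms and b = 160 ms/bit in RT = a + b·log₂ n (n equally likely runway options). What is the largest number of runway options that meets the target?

160·log₂ n ≤ 841 − 190 = 651, giving log₂ n ≤ 4.0687 and n ≤ 16.781. The largest whole number is 16.

16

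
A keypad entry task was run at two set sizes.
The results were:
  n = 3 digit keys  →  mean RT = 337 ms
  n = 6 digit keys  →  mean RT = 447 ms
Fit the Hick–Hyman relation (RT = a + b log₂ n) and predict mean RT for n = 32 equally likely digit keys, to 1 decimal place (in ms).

Fit slope and intercept:
  b = (447 − 337) / (log₂ 6 − log₂ 3) = 110 / (2.5850 − 1.5850) = 110.000 ms/bit
  a = 337 − 110.000 × 1.5850 = 162.654 ms
Then RT(32) = 162.654 + 110.000 × log₂ 32 = 162.654 + 110.000 × 5 ≈ 712.654 ms.

712.7 ms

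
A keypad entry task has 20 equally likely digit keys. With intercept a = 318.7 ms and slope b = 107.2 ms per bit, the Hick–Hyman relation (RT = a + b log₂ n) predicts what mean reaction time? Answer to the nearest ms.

log₂(20) = 4.3219 bits, so RT = 318.7 + 107.2 × 4.3219 ≈ 782.011 ms.

782 ms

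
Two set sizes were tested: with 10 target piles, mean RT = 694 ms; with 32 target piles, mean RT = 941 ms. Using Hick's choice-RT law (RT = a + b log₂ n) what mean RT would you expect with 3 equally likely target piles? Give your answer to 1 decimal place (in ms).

With log₂ n on the abscissa the relation is linear; from the two conditions:
  b = (941 − 694) / (log₂ 32 − log₂ 10) = 247 / (5 − 3.3219) = 147.193 ms/bit
  a = 694 − 147.193 × 3.3219 = 205.036 ms
Then RT(3) = 205.036 + 147.193 × log₂ 3 = 205.036 + 147.193 × 1.5850 ≈ 438.331 ms.

438.3 ms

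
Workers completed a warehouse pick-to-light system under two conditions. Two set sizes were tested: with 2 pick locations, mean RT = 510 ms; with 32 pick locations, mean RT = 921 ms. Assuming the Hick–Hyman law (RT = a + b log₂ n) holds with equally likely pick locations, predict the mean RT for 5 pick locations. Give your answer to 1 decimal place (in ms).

Fit slope and intercept:
  b = (921 − 510) / (log₂ 32 − log₂ 2) = 411 / (5 − 1) = 102.750 ms/bit
  a = 510 − 102.750 × 1 = 407.250 ms
Then RT(5) = 407.250 + 102.750 × log₂ 5 = 407.250 + 102.750 × 2.3219 ≈ 645.828 ms.

645.8 ms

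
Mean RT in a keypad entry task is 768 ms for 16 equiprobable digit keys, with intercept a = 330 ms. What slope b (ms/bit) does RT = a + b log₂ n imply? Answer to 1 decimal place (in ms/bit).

109.5 ms/bit

log₂(16) = 4 bits.
b = (RT − a)/log₂ n = (768 − 330) / 4 = 109.500 ms/bit.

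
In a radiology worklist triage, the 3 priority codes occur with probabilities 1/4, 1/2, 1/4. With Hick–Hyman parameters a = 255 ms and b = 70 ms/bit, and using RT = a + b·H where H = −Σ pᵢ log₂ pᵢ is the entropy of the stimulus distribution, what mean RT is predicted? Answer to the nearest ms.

H = −Σ pᵢ log₂ pᵢ = 0.25·2 + 0.5·1 + 0.25·2 = 1.500 bits.
RT = 255 + 70 × 1.500 = 360.00 ms.

360 ms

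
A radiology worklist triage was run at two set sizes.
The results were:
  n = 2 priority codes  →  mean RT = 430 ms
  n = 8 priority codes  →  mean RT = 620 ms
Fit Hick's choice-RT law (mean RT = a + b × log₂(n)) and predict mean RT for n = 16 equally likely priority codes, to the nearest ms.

715 ms

Solve the two-equation system in a and b:
  b = (620 − 430) / (log₂ 8 − log₂ 2) = 190 / (3 − 1) = 95 ms/bit
  a = 430 − 95 × 1 = 335 ms
Then RT(16) = 335 + 95 × log₂ 16 = 335 + 95 × 4 ≈ 715.000 ms.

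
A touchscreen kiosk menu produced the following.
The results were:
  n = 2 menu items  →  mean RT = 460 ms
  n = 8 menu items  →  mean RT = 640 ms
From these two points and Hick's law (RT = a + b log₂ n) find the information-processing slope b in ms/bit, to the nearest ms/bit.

The slope on a log₂ axis is (640 − 460) / (3 − 1) = 90 ms/bit.

90 ms/bit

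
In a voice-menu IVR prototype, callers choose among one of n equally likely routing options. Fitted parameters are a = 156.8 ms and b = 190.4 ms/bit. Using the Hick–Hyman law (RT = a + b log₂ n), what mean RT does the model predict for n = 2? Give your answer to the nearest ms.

log₂(2) = 1 bits, so RT = 156.8 + 190.4 × 1 ≈ 347.200 ms.

347 ms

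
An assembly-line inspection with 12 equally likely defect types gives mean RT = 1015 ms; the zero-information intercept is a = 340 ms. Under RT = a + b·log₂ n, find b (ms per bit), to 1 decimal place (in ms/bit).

188.3 ms/bit

b = (1015 − 340) / log₂(12) = 675 / 3.5850 = 188.286 ms/bit.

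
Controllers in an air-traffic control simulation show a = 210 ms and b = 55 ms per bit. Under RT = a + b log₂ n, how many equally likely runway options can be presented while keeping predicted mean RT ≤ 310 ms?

3

55·log₂ n ≤ 310 − 210 = 100, giving log₂ n ≤ 1.8182 and n ≤ 3.526. The largest whole number is 3.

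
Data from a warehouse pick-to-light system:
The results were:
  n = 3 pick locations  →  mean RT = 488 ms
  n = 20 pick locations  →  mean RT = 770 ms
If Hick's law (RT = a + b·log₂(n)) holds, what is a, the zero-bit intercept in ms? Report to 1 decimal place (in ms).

324.7 ms

Slope: b = (770 − 488) / (log₂ 20 − log₂ 3) = 282/2.7370 = 103.034 ms/bit.
Intercept: a = 488 − 103.034·log₂(3) = 324.695 ms.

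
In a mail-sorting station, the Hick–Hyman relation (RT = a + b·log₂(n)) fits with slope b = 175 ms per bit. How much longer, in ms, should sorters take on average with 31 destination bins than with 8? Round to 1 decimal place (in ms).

Only the slope matters, since a is common to both: ΔRT = b·log₂(n₂/n₁).
log₂(31) − log₂(8) = 4.9542 − 3 = 1.9542.
ΔRT = 175 × 1.9542 = 341.984 ms.

342.0 ms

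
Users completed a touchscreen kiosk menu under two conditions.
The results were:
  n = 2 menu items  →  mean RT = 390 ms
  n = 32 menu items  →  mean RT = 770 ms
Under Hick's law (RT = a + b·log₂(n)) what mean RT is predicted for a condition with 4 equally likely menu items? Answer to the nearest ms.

485 ms

With log₂ n on the abscissa the relation is linear; from the two conditions:
  b = (770 − 390) / (log₂ 32 − log₂ 2) = 380 / (5 − 1) = 95 ms/bit
  a = 390 − 95 × 1 = 295 ms
Then RT(4) = 295 + 95 × log₂ 4 = 295 + 95 × 2 ≈ 485.000 ms.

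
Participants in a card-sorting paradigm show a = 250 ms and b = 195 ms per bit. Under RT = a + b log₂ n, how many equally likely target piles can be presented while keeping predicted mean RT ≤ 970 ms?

195·log₂ n ≤ 970 − 250 = 720, giving log₂ n ≤ 3.6923 and n ≤ 12.927. The largest whole number is 12.

12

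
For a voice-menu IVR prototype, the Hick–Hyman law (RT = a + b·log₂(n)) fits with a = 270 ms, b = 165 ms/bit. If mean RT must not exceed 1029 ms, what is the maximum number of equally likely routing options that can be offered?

24

Set 270 + 165·log₂ n ≤ 1029 → log₂ n ≤ (1029 − 270)/165 = 4.6000.
So n ≤ 2^4.6000 = 24.251; the largest integer n is 24.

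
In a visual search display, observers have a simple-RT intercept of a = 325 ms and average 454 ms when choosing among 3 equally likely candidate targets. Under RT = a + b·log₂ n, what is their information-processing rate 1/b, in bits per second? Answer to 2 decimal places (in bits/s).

Choice component = 454 − 325 = 129 ms over log₂(3) = 1.5850 bits.
b = 129 / 1.5850 = 81.390 ms/bit, so 1/b = 12.287 bits/s.

12.29 bits/s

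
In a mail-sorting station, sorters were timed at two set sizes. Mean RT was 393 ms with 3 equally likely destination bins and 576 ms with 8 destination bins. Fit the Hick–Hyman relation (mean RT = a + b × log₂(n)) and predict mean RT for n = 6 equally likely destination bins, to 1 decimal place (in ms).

522.3 ms

Solve the two-equation system in a and b:
  b = (576 − 393) / (log₂ 8 − log₂ 3) = 183 / (3 − 1.5850) = 129.325 ms/bit
  a = 393 − 129.325 × 1.5850 = 188.024 ms
Then RT(6) = 188.024 + 129.325 × log₂ 6 = 188.024 + 129.325 × 2.5850 ≈ 522.325 ms.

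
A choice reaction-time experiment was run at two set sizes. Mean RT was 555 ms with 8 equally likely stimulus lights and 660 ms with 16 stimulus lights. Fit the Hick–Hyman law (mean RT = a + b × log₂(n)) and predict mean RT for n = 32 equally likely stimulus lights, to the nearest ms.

765 ms

With log₂ n on the abscissa the relation is linear; from the two conditions:
  b = (660 − 555) / (log₂ 16 − log₂ 8) = 105 / (4 − 3) = 105 ms/bit
  a = 555 − 105 × 3 = 240 ms
Then RT(32) = 240 + 105 × log₂ 32 = 240 + 105 × 5 ≈ 765.000 ms.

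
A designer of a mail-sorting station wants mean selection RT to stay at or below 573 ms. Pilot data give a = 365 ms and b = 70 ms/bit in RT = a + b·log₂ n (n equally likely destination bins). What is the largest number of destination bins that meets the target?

7

70·log₂ n ≤ 573 − 365 = 208, giving log₂ n ≤ 2.9714 and n ≤ 7.843. The largest whole number is 7.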